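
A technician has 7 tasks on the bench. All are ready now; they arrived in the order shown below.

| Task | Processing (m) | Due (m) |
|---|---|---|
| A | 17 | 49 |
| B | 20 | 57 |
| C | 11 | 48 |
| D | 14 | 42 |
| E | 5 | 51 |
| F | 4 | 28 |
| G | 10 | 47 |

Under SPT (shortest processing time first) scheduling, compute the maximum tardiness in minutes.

24

SPT (increasing processing time): F E G C D A B.
F: 0→4, due 28, tardiness 0
E: 4→9, due 51, tardiness 0
G: 9→19, due 47, tardiness 0
C: 19→30, due 48, tardiness 0
D: 30→44, due 42, tardiness 2
A: 44→61, due 49, tardiness 12
B: 61→81, due 57, tardiness 24
Maximum = 24.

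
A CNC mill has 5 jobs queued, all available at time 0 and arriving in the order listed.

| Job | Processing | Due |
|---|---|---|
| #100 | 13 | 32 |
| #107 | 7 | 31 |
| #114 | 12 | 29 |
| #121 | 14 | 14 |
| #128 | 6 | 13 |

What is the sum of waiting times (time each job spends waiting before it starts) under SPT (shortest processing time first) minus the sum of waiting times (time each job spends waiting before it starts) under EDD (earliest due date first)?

-15

SPT (increasing processing time): #128 #107 #114 #100 #121.
#128: waits 0, runs 0→6
#107: waits 6, runs 6→13
#114: waits 13, runs 13→25
#100: waits 25, runs 25→38
#121: waits 38, runs 38→52
Sum = 0+6+13+25+38 = 82.
EDD (increasing due date): #128 #121 #114 #107 #100.
#128: waits 0, runs 0→6
#121: waits 6, runs 6→20
#114: waits 20, runs 20→32
#107: waits 32, runs 32→39
#100: waits 39, runs 39→52
Sum = 0+6+20+32+39 = 97.
Difference = 82 − 97 = -15.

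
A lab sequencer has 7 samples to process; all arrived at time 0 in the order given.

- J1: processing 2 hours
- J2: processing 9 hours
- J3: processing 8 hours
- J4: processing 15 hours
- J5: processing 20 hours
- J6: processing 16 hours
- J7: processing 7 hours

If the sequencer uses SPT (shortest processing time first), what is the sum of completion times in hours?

SPT (increasing processing time): J1 J7 J3 J2 J4 J6 J5.
J1: 0→2
J7: 2→9
J3: 9→17
J2: 17→26
J4: 26→41
J6: 41→57
J5: 57→77
Sum = 2+9+17+26+41+57+77 = 229.

229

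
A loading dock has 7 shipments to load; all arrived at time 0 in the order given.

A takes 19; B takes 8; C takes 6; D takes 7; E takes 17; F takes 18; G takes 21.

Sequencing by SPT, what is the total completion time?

305

SPT (increasing processing time): C D B E F A G.
C: 0→6
D: 6→13
B: 13→21
E: 21→38
F: 38→56
A: 56→75
G: 75→96
Sum = 6+13+21+38+56+75+96 = 305.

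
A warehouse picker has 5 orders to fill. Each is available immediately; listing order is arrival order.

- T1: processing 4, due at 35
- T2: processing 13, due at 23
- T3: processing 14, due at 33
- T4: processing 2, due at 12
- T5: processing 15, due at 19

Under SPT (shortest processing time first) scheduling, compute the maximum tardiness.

29

SPT (increasing processing time): T4 T1 T2 T3 T5.
T4: 0→2, due 12, tardiness 0
T1: 2→6, due 35, tardiness 0
T2: 6→19, due 23, tardiness 0
T3: 19→33, due 33, tardiness 0
T5: 33→48, due 19, tardiness 29
Maximum = 29.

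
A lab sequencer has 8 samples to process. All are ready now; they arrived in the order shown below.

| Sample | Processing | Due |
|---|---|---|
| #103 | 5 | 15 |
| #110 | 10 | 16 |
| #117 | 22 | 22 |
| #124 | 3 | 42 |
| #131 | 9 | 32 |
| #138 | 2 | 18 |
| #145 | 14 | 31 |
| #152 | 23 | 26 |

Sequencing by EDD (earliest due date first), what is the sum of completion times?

EDD (increasing due date): #103 #110 #138 #117 #152 #145 #131 #124.
#103: 0→5
#110: 5→15
#138: 15→17
#117: 17→39
#152: 39→62
#145: 62→76
#131: 76→85
#124: 85→88
Sum = 5+15+17+39+62+76+85+88 = 387.

387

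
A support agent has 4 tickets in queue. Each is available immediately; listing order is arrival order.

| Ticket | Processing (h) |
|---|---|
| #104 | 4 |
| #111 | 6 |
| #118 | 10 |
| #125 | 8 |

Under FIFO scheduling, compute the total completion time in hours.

FIFO (arrival order): #104 #111 #118 #125.
#104: 0→4
#111: 4→10
#118: 10→20
#125: 20→28
Sum = 4+10+20+28 = 62.

62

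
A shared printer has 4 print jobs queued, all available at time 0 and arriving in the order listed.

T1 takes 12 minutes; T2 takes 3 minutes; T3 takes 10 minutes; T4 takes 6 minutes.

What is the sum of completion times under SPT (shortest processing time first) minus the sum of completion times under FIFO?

SPT (increasing processing time): T2 T4 T3 T1.
T2: 0→3
T4: 3→9
T3: 9→19
T1: 19→31
Sum = 3+9+19+31 = 62.
FIFO (arrival order): T1 T2 T3 T4.
T1: 0→12
T2: 12→15
T3: 15→25
T4: 25→31
Sum = 12+15+25+31 = 83.
Difference = 62 − 83 = -21.

-21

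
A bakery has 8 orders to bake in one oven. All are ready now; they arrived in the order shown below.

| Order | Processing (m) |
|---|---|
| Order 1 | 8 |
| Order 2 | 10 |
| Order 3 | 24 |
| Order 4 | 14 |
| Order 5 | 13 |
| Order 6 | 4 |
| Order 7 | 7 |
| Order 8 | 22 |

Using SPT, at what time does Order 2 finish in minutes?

29

SPT (increasing processing time): Order 6 Order 7 Order 1 Order 2 Order 5 Order 4 Order 8 Order 3.
Order 6: 0→4
Order 7: 4→11
Order 1: 11→19
Order 2: 19→29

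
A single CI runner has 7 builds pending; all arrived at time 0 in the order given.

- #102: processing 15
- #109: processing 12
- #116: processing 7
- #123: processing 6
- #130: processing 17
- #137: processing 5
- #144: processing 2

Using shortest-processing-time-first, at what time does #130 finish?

64

SPT (increasing processing time): #144 #137 #123 #116 #109 #102 #130.
#144: 0→2
#137: 2→7
#123: 7→13
#116: 13→20
#109: 20→32
#102: 32→47
#130: 47→64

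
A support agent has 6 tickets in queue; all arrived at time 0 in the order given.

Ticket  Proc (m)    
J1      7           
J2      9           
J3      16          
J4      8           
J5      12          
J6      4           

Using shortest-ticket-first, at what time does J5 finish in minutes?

SPT (increasing processing time): J6 J1 J4 J2 J5 J3.
J6: 0→4
J1: 4→11
J4: 11→19
J2: 19→28
J5: 28→40

40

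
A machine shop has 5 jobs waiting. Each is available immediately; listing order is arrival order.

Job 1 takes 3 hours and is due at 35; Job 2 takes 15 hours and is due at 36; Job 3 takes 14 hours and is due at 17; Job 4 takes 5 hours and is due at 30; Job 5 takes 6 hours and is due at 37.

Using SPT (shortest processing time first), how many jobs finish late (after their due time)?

2

SPT (increasing processing time): Job 1 Job 4 Job 5 Job 3 Job 2.
Job 1: 0→3, due 35, tardiness 0
Job 4: 3→8, due 30, tardiness 0
Job 5: 8→14, due 37, tardiness 0
Job 3: 14→28, due 17, tardiness 11
Job 2: 28→43, due 36, tardiness 7
Late jobs: 2.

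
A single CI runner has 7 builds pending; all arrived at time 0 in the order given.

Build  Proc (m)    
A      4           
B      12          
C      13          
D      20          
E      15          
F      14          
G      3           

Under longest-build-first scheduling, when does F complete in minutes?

49

LPT (decreasing processing time): D E F C B A G.
D: 0→20
E: 20→35
F: 35→49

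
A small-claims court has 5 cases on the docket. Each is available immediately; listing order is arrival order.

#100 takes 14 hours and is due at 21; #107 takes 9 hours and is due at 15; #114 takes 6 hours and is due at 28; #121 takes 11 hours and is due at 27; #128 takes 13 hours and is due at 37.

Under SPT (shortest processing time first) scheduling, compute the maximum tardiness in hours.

32

SPT (increasing processing time): #114 #107 #121 #128 #100.
#114: 0→6, due 28, tardiness 0
#107: 6→15, due 15, tardiness 0
#121: 15→26, due 27, tardiness 0
#128: 26→39, due 37, tardiness 2
#100: 39→53, due 21, tardiness 32
Maximum = 32.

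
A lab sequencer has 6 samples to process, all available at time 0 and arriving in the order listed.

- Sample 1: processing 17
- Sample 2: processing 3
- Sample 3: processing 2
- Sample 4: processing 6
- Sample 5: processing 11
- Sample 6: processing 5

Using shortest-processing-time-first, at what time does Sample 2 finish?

5

SPT (increasing processing time): Sample 3 Sample 2 Sample 6 Sample 4 Sample 5 Sample 1.
Sample 3: 0→2
Sample 2: 2→5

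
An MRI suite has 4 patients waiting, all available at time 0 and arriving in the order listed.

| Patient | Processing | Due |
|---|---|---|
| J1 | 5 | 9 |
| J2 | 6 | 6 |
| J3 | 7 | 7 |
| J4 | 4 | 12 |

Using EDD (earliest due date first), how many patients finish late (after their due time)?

3

EDD (increasing due date): J2 J3 J1 J4.
J2: 0→6, due 6, tardiness 0
J3: 6→13, due 7, tardiness 6
J1: 13→18, due 9, tardiness 9
J4: 18→22, due 12, tardiness 10
Late patients: 3.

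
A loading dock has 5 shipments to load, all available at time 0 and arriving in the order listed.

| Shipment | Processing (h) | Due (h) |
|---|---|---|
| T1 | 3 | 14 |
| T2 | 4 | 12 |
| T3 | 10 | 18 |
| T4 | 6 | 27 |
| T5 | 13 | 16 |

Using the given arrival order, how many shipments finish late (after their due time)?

FIFO (arrival order): T1 T2 T3 T4 T5.
T1: 0→3, due 14, tardiness 0
T2: 3→7, due 12, tardiness 0
T3: 7→17, due 18, tardiness 0
T4: 17→23, due 27, tardiness 0
T5: 23→36, due 16, tardiness 20
Late shipments: 1.

1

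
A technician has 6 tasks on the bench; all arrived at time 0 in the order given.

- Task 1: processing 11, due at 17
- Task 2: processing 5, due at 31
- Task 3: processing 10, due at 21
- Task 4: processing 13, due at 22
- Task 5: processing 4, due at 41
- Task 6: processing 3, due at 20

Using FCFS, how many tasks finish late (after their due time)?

4

FIFO (arrival order): Task 1 Task 2 Task 3 Task 4 Task 5 Task 6.
Task 1: 0→11, due 17, tardiness 0
Task 2: 11→16, due 31, tardiness 0
Task 3: 16→26, due 21, tardiness 5
Task 4: 26→39, due 22, tardiness 17
Task 5: 39→43, due 41, tardiness 2
Task 6: 43→46, due 20, tardiness 26
Late tasks: 4.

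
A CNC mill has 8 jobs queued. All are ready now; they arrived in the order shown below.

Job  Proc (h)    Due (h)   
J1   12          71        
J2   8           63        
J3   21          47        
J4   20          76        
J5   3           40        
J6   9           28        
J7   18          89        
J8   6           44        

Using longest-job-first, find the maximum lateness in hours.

57

LPT (decreasing processing time): J3 J4 J7 J1 J6 J2 J8 J5.
J3: 0→21, due 47, lateness -26
J4: 21→41, due 76, lateness -35
J7: 41→59, due 89, lateness -30
J1: 59→71, due 71, lateness 0
J6: 71→80, due 28, lateness 52
J2: 80→88, due 63, lateness 25
J8: 88→94, due 44, lateness 50
J5: 94→97, due 40, lateness 57
Maximum = 57.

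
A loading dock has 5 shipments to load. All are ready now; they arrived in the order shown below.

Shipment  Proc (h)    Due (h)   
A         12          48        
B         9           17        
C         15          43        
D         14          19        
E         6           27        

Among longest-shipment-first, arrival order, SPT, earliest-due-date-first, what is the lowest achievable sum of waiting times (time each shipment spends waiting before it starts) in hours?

89

LPT (decreasing processing time): C D A B E.
C: waits 0, runs 0→15
D: waits 15, runs 15→29
A: waits 29, runs 29→41
B: waits 41, runs 41→50
E: waits 50, runs 50→56
Sum = 0+15+29+41+50 = 135.
FIFO (arrival order): A B C D E.
A: waits 0, runs 0→12
B: waits 12, runs 12→21
C: waits 21, runs 21→36
D: waits 36, runs 36→50
E: waits 50, runs 50→56
Sum = 0+12+21+36+50 = 119.
SPT (increasing processing time): E B A D C.
E: waits 0, runs 0→6
B: waits 6, runs 6→15
A: waits 15, runs 15→27
D: waits 27, runs 27→41
C: waits 41, runs 41→56
Sum = 0+6+15+27+41 = 89.
EDD (increasing due date): B D E C A.
B: waits 0, runs 0→9
D: waits 9, runs 9→23
E: waits 23, runs 23→29
C: waits 29, runs 29→44
A: waits 44, runs 44→56
Sum = 0+9+23+29+44 = 105.
LPT 135, FIFO 119, SPT 89, EDD 105 → minimum 89.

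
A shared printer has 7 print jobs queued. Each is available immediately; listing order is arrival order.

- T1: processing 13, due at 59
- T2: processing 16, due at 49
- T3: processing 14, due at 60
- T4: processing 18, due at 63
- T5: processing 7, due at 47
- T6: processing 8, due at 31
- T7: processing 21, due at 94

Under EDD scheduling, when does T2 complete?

31

EDD (increasing due date): T6 T5 T2 T1 T3 T4 T7.
T6: 0→8
T5: 8→15
T2: 15→31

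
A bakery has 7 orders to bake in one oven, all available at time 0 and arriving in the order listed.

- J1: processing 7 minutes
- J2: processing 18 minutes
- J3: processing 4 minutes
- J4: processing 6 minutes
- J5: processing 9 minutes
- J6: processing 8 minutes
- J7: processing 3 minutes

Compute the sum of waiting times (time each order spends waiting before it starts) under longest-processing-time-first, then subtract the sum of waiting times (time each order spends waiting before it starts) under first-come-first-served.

LPT (decreasing processing time): J2 J5 J6 J1 J4 J3 J7.
J2: waits 0, runs 0→18
J5: waits 18, runs 18→27
J6: waits 27, runs 27→35
J1: waits 35, runs 35→42
J4: waits 42, runs 42→48
J3: waits 48, runs 48→52
J7: waits 52, runs 52→55
Sum = 0+18+27+35+42+48+52 = 222.
FIFO (arrival order): J1 J2 J3 J4 J5 J6 J7.
J1: waits 0, runs 0→7
J2: waits 7, runs 7→25
J3: waits 25, runs 25→29
J4: waits 29, runs 29→35
J5: waits 35, runs 35→44
J6: waits 44, runs 44→52
J7: waits 52, runs 52→55
Sum = 0+7+25+29+35+44+52 = 192.
Difference = 222 − 192 = 30.

30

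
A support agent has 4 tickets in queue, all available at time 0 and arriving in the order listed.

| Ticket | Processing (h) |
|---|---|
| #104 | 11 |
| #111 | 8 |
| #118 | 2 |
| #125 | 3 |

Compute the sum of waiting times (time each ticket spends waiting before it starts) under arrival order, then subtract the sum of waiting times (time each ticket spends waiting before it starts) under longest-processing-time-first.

-1

FIFO (arrival order): #104 #111 #118 #125.
#104: waits 0, runs 0→11
#111: waits 11, runs 11→19
#118: waits 19, runs 19→21
#125: waits 21, runs 21→24
Sum = 0+11+19+21 = 51.
LPT (decreasing processing time): #104 #111 #125 #118.
#104: waits 0, runs 0→11
#111: waits 11, runs 11→19
#125: waits 19, runs 19→22
#118: waits 22, runs 22→24
Sum = 0+11+19+22 = 52.
Difference = 51 − 52 = -1.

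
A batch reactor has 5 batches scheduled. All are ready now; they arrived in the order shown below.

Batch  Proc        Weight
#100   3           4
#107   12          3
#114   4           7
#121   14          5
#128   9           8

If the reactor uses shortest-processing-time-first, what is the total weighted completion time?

SPT (increasing processing time): #100 #114 #128 #107 #121.
#100: finishes 3, weight 4, w·C = 12
#114: finishes 7, weight 7, w·C = 49
#128: finishes 16, weight 8, w·C = 128
#107: finishes 28, weight 3, w·C = 84
#121: finishes 42, weight 5, w·C = 210
Sum = 12+49+128+84+210 = 483.

483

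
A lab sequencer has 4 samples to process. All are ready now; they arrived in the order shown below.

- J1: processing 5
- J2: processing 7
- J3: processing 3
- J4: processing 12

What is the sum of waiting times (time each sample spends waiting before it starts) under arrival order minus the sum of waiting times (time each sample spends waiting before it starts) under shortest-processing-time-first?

6

FIFO (arrival order): J1 J2 J3 J4.
J1: waits 0, runs 0→5
J2: waits 5, runs 5→12
J3: waits 12, runs 12→15
J4: waits 15, runs 15→27
Sum = 0+5+12+15 = 32.
SPT (increasing processing time): J3 J1 J2 J4.
J3: waits 0, runs 0→3
J1: waits 3, runs 3→8
J2: waits 8, runs 8→15
J4: waits 15, runs 15→27
Sum = 0+3+8+15 = 26.
Difference = 32 − 26 = 6.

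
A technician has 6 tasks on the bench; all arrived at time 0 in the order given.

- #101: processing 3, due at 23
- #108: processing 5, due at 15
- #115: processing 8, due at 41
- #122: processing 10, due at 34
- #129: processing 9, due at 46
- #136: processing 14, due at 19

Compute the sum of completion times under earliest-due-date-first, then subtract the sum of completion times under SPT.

31

EDD (increasing due date): #108 #136 #101 #122 #115 #129.
#108: 0→5
#136: 5→19
#101: 19→22
#122: 22→32
#115: 32→40
#129: 40→49
Sum = 5+19+22+32+40+49 = 167.
SPT (increasing processing time): #101 #108 #115 #129 #122 #136.
#101: 0→3
#108: 3→8
#115: 8→16
#129: 16→25
#122: 25→35
#136: 35→49
Sum = 3+8+16+25+35+49 = 136.
Difference = 167 − 136 = 31.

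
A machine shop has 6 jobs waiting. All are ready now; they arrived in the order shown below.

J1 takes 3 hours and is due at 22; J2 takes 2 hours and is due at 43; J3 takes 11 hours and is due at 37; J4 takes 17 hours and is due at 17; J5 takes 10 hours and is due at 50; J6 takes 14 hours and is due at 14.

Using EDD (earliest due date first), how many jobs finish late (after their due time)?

EDD (increasing due date): J6 J4 J1 J3 J2 J5.
J6: 0→14, due 14, tardiness 0
J4: 14→31, due 17, tardiness 14
J1: 31→34, due 22, tardiness 12
J3: 34→45, due 37, tardiness 8
J2: 45→47, due 43, tardiness 4
J5: 47→57, due 50, tardiness 7
Late jobs: 5.

5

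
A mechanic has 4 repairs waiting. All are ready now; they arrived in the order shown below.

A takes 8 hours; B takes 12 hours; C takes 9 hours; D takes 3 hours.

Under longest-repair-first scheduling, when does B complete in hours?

12

LPT (decreasing processing time): B C A D.
B: 0→12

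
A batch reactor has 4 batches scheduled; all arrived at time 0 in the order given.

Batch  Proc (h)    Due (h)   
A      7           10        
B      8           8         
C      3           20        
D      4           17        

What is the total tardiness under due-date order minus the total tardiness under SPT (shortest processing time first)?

EDD (increasing due date): B A D C.
B: 0→8, due 8, tardiness 0
A: 8→15, due 10, tardiness 5
D: 15→19, due 17, tardiness 2
C: 19→22, due 20, tardiness 2
Sum = 0+5+2+2 = 9.
SPT (increasing processing time): C D A B.
C: 0→3, due 20, tardiness 0
D: 3→7, due 17, tardiness 0
A: 7→14, due 10, tardiness 4
B: 14→22, due 8, tardiness 14
Sum = 0+0+4+14 = 18.
Difference = 9 − 18 = -9.

-9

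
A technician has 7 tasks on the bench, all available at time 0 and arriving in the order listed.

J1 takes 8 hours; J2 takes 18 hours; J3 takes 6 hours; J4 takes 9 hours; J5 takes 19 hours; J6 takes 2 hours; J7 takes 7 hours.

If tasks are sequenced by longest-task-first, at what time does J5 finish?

LPT (decreasing processing time): J5 J2 J4 J1 J7 J3 J6.
J5: 0→19

19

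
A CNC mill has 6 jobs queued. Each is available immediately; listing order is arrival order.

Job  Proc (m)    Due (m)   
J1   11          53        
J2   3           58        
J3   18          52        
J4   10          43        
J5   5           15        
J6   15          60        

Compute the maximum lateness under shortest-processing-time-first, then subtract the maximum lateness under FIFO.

-22

SPT (increasing processing time): J2 J5 J4 J1 J6 J3.
J2: 0→3, due 58, lateness -55
J5: 3→8, due 15, lateness -7
J4: 8→18, due 43, lateness -25
J1: 18→29, due 53, lateness -24
J6: 29→44, due 60, lateness -16
J3: 44→62, due 52, lateness 10
Maximum = 10.
FIFO (arrival order): J1 J2 J3 J4 J5 J6.
J1: 0→11, due 53, lateness -42
J2: 11→14, due 58, lateness -44
J3: 14→32, due 52, lateness -20
J4: 32→42, due 43, lateness -1
J5: 42→47, due 15, lateness 32
J6: 47→62, due 60, lateness 2
Maximum = 32.
Difference = 10 − 32 = -22.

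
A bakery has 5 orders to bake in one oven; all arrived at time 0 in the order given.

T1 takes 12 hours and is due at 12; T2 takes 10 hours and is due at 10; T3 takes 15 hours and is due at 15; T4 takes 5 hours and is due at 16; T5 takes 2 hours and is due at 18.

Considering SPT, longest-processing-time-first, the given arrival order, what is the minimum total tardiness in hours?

53

SPT (increasing processing time): T5 T4 T2 T1 T3.
T5: 0→2, due 18, tardiness 0
T4: 2→7, due 16, tardiness 0
T2: 7→17, due 10, tardiness 7
T1: 17→29, due 12, tardiness 17
T3: 29→44, due 15, tardiness 29
Sum = 0+0+7+17+29 = 53.
LPT (decreasing processing time): T3 T1 T2 T4 T5.
T3: 0→15, due 15, tardiness 0
T1: 15→27, due 12, tardiness 15
T2: 27→37, due 10, tardiness 27
T4: 37→42, due 16, tardiness 26
T5: 42→44, due 18, tardiness 26
Sum = 0+15+27+26+26 = 94.
FIFO (arrival order): T1 T2 T3 T4 T5.
T1: 0→12, due 12, tardiness 0
T2: 12→22, due 10, tardiness 12
T3: 22→37, due 15, tardiness 22
T4: 37→42, due 16, tardiness 26
T5: 42→44, due 18, tardiness 26
Sum = 0+12+22+26+26 = 86.
SPT 53, LPT 94, FIFO 86 → minimum 53.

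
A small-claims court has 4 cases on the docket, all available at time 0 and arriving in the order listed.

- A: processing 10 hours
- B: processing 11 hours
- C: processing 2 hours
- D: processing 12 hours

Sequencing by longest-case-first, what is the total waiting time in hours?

68

LPT (decreasing processing time): D B A C.
D: waits 0, runs 0→12
B: waits 12, runs 12→23
A: waits 23, runs 23→33
C: waits 33, runs 33→35
Sum = 0+12+23+33 = 68.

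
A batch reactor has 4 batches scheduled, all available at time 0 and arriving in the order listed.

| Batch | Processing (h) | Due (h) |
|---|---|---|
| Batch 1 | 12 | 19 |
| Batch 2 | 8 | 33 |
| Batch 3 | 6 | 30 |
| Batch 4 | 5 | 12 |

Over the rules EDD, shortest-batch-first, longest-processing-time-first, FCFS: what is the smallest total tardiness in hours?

0

EDD (increasing due date): Batch 4 Batch 1 Batch 3 Batch 2.
Batch 4: 0→5, due 12, tardiness 0
Batch 1: 5→17, due 19, tardiness 0
Batch 3: 17→23, due 30, tardiness 0
Batch 2: 23→31, due 33, tardiness 0
Sum = 0+0+0+0 = 0.
SPT (increasing processing time): Batch 4 Batch 3 Batch 2 Batch 1.
Batch 4: 0→5, due 12, tardiness 0
Batch 3: 5→11, due 30, tardiness 0
Batch 2: 11→19, due 33, tardiness 0
Batch 1: 19→31, due 19, tardiness 12
Sum = 0+0+0+12 = 12.
LPT (decreasing processing time): Batch 1 Batch 2 Batch 3 Batch 4.
Batch 1: 0→12, due 19, tardiness 0
Batch 2: 12→20, due 33, tardiness 0
Batch 3: 20→26, due 30, tardiness 0
Batch 4: 26→31, due 12, tardiness 19
Sum = 0+0+0+19 = 19.
FIFO (arrival order): Batch 1 Batch 2 Batch 3 Batch 4.
Batch 1: 0→12, due 19, tardiness 0
Batch 2: 12→20, due 33, tardiness 0
Batch 3: 20→26, due 30, tardiness 0
Batch 4: 26→31, due 12, tardiness 19
Sum = 0+0+0+19 = 19.
EDD 0, SPT 12, LPT 19, FIFO 19 → minimum 0.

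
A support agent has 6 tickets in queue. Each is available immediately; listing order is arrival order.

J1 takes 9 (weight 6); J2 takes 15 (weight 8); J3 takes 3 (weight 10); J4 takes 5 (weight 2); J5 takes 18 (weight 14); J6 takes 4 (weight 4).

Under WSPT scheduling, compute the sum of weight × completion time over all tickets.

WSPT (decreasing weight/processing-time ratio): J3 J6 J5 J1 J2 J4.
J3: finishes 3, weight 10, w·C = 30
J6: finishes 7, weight 4, w·C = 28
J5: finishes 25, weight 14, w·C = 350
J1: finishes 34, weight 6, w·C = 204
J2: finishes 49, weight 8, w·C = 392
J4: finishes 54, weight 2, w·C = 108
Sum = 30+28+350+204+392+108 = 1112.

1112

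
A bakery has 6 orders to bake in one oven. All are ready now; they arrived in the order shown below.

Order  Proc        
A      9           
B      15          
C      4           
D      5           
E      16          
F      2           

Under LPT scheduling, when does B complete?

31

LPT (decreasing processing time): E B A D C F.
E: 0→16
B: 16→31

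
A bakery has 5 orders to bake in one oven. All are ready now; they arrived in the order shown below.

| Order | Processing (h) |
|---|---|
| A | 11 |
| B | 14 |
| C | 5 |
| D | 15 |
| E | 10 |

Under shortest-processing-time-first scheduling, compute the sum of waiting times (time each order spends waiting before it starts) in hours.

SPT (increasing processing time): C E A B D.
C: waits 0, runs 0→5
E: waits 5, runs 5→15
A: waits 15, runs 15→26
B: waits 26, runs 26→40
D: waits 40, runs 40→55
Sum = 0+5+15+26+40 = 86.

86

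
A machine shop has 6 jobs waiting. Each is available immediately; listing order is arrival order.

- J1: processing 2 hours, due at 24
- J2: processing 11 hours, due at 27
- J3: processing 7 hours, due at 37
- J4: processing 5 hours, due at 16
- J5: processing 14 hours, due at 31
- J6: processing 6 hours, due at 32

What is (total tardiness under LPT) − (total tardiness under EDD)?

39

LPT (decreasing processing time): J5 J2 J3 J6 J4 J1.
J5: 0→14, due 31, tardiness 0
J2: 14→25, due 27, tardiness 0
J3: 25→32, due 37, tardiness 0
J6: 32→38, due 32, tardiness 6
J4: 38→43, due 16, tardiness 27
J1: 43→45, due 24, tardiness 21
Sum = 0+0+0+6+27+21 = 54.
EDD (increasing due date): J4 J1 J2 J5 J6 J3.
J4: 0→5, due 16, tardiness 0
J1: 5→7, due 24, tardiness 0
J2: 7→18, due 27, tardiness 0
J5: 18→32, due 31, tardiness 1
J6: 32→38, due 32, tardiness 6
J3: 38→45, due 37, tardiness 8
Sum = 0+0+0+1+6+8 = 15.
Difference = 54 − 15 = 39.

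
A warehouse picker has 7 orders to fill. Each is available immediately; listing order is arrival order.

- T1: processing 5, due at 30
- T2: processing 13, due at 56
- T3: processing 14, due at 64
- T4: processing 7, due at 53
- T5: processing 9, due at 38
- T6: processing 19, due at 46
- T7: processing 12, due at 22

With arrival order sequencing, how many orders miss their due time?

FIFO (arrival order): T1 T2 T3 T4 T5 T6 T7.
T1: 0→5, due 30, tardiness 0
T2: 5→18, due 56, tardiness 0
T3: 18→32, due 64, tardiness 0
T4: 32→39, due 53, tardiness 0
T5: 39→48, due 38, tardiness 10
T6: 48→67, due 46, tardiness 21
T7: 67→79, due 22, tardiness 57
Late orders: 3.

3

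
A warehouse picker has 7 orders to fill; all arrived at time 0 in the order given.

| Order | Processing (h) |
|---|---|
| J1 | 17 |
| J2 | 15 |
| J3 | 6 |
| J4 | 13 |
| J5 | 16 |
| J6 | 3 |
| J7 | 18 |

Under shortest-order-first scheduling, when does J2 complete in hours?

SPT (increasing processing time): J6 J3 J4 J2 J5 J1 J7.
J6: 0→3
J3: 3→9
J4: 9→22
J2: 22→37

37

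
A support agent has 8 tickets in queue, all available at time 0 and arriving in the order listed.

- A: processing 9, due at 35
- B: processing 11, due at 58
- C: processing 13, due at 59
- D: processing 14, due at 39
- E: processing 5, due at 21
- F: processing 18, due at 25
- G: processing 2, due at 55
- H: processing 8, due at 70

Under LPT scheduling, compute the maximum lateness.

LPT (decreasing processing time): F D C B A H E G.
F: 0→18, due 25, lateness -7
D: 18→32, due 39, lateness -7
C: 32→45, due 59, lateness -14
B: 45→56, due 58, lateness -2
A: 56→65, due 35, lateness 30
H: 65→73, due 70, lateness 3
E: 73→78, due 21, lateness 57
G: 78→80, due 55, lateness 25
Maximum = 57.

57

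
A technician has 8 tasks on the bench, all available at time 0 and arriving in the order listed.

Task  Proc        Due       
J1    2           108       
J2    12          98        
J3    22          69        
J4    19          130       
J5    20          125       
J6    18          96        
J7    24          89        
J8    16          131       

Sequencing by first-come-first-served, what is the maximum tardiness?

FIFO (arrival order): J1 J2 J3 J4 J5 J6 J7 J8.
J1: 0→2, due 108, tardiness 0
J2: 2→14, due 98, tardiness 0
J3: 14→36, due 69, tardiness 0
J4: 36→55, due 130, tardiness 0
J5: 55→75, due 125, tardiness 0
J6: 75→93, due 96, tardiness 0
J7: 93→117, due 89, tardiness 28
J8: 117→133, due 131, tardiness 2
Maximum = 28.

28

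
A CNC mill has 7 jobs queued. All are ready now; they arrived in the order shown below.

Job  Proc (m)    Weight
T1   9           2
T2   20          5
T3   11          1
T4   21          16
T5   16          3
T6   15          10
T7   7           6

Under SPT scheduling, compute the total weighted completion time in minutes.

SPT (increasing processing time): T7 T1 T3 T6 T5 T2 T4.
T7: finishes 7, weight 6, w·C = 42
T1: finishes 16, weight 2, w·C = 32
T3: finishes 27, weight 1, w·C = 27
T6: finishes 42, weight 10, w·C = 420
T5: finishes 58, weight 3, w·C = 174
T2: finishes 78, weight 5, w·C = 390
T4: finishes 99, weight 16, w·C = 1584
Sum = 42+32+27+420+174+390+1584 = 2669.

2669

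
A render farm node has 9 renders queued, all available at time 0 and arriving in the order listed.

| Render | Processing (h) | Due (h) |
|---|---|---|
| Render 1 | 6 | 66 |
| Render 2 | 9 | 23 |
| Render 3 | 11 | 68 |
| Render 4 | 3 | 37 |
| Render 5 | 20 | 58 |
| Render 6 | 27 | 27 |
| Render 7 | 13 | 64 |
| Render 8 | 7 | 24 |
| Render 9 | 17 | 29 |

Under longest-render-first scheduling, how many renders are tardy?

LPT (decreasing processing time): Render 6 Render 5 Render 9 Render 7 Render 3 Render 2 Render 8 Render 1 Render 4.
Render 6: 0→27, due 27, tardiness 0
Render 5: 27→47, due 58, tardiness 0
Render 9: 47→64, due 29, tardiness 35
Render 7: 64→77, due 64, tardiness 13
Render 3: 77→88, due 68, tardiness 20
Render 2: 88→97, due 23, tardiness 74
Render 8: 97→104, due 24, tardiness 80
Render 1: 104→110, due 66, tardiness 44
Render 4: 110→113, due 37, tardiness 76
Late renders: 7.

7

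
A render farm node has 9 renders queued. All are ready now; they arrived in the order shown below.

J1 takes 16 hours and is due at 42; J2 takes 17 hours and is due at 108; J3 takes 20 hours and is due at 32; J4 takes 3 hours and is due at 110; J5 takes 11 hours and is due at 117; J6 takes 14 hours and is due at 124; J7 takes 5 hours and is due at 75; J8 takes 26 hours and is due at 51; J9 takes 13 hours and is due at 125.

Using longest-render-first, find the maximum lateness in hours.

LPT (decreasing processing time): J8 J3 J2 J1 J6 J9 J5 J7 J4.
J8: 0→26, due 51, lateness -25
J3: 26→46, due 32, lateness 14
J2: 46→63, due 108, lateness -45
J1: 63→79, due 42, lateness 37
J6: 79→93, due 124, lateness -31
J9: 93→106, due 125, lateness -19
J5: 106→117, due 117, lateness 0
J7: 117→122, due 75, lateness 47
J4: 122→125, due 110, lateness 15
Maximum = 47.

47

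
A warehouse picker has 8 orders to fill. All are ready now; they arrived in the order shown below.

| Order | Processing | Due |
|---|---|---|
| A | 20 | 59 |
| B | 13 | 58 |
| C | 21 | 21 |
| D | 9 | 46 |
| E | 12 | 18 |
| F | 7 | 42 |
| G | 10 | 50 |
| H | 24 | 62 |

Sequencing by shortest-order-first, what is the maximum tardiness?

71

SPT (increasing processing time): F D G E B A C H.
F: 0→7, due 42, tardiness 0
D: 7→16, due 46, tardiness 0
G: 16→26, due 50, tardiness 0
E: 26→38, due 18, tardiness 20
B: 38→51, due 58, tardiness 0
A: 51→71, due 59, tardiness 12
C: 71→92, due 21, tardiness 71
H: 92→116, due 62, tardiness 54
Maximum = 71.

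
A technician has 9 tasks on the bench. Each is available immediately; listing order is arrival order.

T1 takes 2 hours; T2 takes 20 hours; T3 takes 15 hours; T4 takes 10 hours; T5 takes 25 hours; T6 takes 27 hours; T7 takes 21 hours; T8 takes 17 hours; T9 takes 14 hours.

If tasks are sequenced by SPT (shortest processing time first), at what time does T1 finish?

2

SPT (increasing processing time): T1 T4 T9 T3 T8 T2 T7 T5 T6.
T1: 0→2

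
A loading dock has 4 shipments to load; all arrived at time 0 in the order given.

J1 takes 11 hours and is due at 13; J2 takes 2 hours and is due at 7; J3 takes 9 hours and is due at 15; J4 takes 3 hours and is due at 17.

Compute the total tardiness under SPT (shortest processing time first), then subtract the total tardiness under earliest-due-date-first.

SPT (increasing processing time): J2 J4 J3 J1.
J2: 0→2, due 7, tardiness 0
J4: 2→5, due 17, tardiness 0
J3: 5→14, due 15, tardiness 0
J1: 14→25, due 13, tardiness 12
Sum = 0+0+0+12 = 12.
EDD (increasing due date): J2 J1 J3 J4.
J2: 0→2, due 7, tardiness 0
J1: 2→13, due 13, tardiness 0
J3: 13→22, due 15, tardiness 7
J4: 22→25, due 17, tardiness 8
Sum = 0+0+7+8 = 15.
Difference = 12 − 15 = -3.

-3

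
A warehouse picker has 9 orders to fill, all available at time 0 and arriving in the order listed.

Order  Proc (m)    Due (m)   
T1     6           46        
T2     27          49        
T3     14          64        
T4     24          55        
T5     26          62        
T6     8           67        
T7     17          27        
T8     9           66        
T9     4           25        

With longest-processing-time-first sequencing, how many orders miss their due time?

7

LPT (decreasing processing time): T2 T5 T4 T7 T3 T8 T6 T1 T9.
T2: 0→27, due 49, tardiness 0
T5: 27→53, due 62, tardiness 0
T4: 53→77, due 55, tardiness 22
T7: 77→94, due 27, tardiness 67
T3: 94→108, due 64, tardiness 44
T8: 108→117, due 66, tardiness 51
T6: 117→125, due 67, tardiness 58
T1: 125→131, due 46, tardiness 85
T9: 131→135, due 25, tardiness 110
Late orders: 7.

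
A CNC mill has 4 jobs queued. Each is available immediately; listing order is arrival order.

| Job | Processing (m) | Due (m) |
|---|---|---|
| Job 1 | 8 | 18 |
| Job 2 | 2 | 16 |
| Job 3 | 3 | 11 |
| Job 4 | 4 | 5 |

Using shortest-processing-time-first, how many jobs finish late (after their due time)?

SPT (increasing processing time): Job 2 Job 3 Job 4 Job 1.
Job 2: 0→2, due 16, tardiness 0
Job 3: 2→5, due 11, tardiness 0
Job 4: 5→9, due 5, tardiness 4
Job 1: 9→17, due 18, tardiness 0
Late jobs: 1.

1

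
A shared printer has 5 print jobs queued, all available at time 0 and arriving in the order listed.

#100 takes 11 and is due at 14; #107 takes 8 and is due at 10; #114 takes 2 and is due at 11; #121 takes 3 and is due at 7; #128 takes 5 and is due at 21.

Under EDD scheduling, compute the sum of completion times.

80

EDD (increasing due date): #121 #107 #114 #100 #128.
#121: 0→3
#107: 3→11
#114: 11→13
#100: 13→24
#128: 24→29
Sum = 3+11+13+24+29 = 80.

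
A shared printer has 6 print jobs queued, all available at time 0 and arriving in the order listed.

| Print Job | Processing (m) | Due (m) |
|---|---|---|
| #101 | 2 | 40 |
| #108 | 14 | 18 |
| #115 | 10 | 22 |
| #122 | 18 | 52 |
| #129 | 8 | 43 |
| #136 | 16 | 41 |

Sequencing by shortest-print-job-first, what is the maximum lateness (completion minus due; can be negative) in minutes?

16

SPT (increasing processing time): #101 #129 #115 #108 #136 #122.
#101: 0→2, due 40, lateness -38
#129: 2→10, due 43, lateness -33
#115: 10→20, due 22, lateness -2
#108: 20→34, due 18, lateness 16
#136: 34→50, due 41, lateness 9
#122: 50→68, due 52, lateness 16
Maximum = 16.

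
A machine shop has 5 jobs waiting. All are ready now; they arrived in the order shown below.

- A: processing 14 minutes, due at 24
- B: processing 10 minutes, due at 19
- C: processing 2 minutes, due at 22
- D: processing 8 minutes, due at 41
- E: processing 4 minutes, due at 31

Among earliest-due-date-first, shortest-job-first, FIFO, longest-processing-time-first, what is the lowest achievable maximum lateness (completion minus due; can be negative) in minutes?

2

EDD (increasing due date): B C A E D.
B: 0→10, due 19, lateness -9
C: 10→12, due 22, lateness -10
A: 12→26, due 24, lateness 2
E: 26→30, due 31, lateness -1
D: 30→38, due 41, lateness -3
Maximum = 2.
SPT (increasing processing time): C E D B A.
C: 0→2, due 22, lateness -20
E: 2→6, due 31, lateness -25
D: 6→14, due 41, lateness -27
B: 14→24, due 19, lateness 5
A: 24→38, due 24, lateness 14
Maximum = 14.
FIFO (arrival order): A B C D E.
A: 0→14, due 24, lateness -10
B: 14→24, due 19, lateness 5
C: 24→26, due 22, lateness 4
D: 26→34, due 41, lateness -7
E: 34→38, due 31, lateness 7
Maximum = 7.
LPT (decreasing processing time): A B D E C.
A: 0→14, due 24, lateness -10
B: 14→24, due 19, lateness 5
D: 24→32, due 41, lateness -9
E: 32→36, due 31, lateness 5
C: 36→38, due 22, lateness 16
Maximum = 16.
EDD 2, SPT 14, FIFO 7, LPT 16 → minimum 2.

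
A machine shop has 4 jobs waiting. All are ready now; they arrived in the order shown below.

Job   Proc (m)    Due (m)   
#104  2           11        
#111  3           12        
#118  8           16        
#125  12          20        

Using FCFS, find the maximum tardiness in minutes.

FIFO (arrival order): #104 #111 #118 #125.
#104: 0→2, due 11, tardiness 0
#111: 2→5, due 12, tardiness 0
#118: 5→13, due 16, tardiness 0
#125: 13→25, due 20, tardiness 5
Maximum = 5.

5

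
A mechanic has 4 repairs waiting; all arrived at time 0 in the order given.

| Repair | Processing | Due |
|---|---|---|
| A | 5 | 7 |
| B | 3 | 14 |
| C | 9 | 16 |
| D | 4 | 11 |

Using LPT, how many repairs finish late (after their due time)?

3

LPT (decreasing processing time): C A D B.
C: 0→9, due 16, tardiness 0
A: 9→14, due 7, tardiness 7
D: 14→18, due 11, tardiness 7
B: 18→21, due 14, tardiness 7
Late repairs: 3.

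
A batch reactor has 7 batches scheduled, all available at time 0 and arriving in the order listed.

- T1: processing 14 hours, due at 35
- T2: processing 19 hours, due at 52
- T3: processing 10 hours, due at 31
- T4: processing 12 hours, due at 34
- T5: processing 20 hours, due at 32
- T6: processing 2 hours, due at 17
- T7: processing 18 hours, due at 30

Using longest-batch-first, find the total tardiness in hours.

LPT (decreasing processing time): T5 T2 T7 T1 T4 T3 T6.
T5: 0→20, due 32, tardiness 0
T2: 20→39, due 52, tardiness 0
T7: 39→57, due 30, tardiness 27
T1: 57→71, due 35, tardiness 36
T4: 71→83, due 34, tardiness 49
T3: 83→93, due 31, tardiness 62
T6: 93→95, due 17, tardiness 78
Sum = 0+0+27+36+49+62+78 = 252.

252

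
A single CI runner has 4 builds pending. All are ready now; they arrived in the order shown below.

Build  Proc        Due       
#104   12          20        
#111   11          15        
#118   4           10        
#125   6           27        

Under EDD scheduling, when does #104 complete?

EDD (increasing due date): #118 #111 #104 #125.
#118: 0→4
#111: 4→15
#104: 15→27

27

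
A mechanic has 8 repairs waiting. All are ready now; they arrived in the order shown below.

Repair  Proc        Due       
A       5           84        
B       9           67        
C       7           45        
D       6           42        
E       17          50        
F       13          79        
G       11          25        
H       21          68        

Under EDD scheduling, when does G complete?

11

EDD (increasing due date): G D C E B H F A.
G: 0→11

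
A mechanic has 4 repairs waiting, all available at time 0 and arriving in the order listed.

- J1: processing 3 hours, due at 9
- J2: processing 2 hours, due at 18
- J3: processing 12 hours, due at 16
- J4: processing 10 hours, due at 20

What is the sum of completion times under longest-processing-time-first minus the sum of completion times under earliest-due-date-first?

LPT (decreasing processing time): J3 J4 J1 J2.
J3: 0→12
J4: 12→22
J1: 22→25
J2: 25→27
Sum = 12+22+25+27 = 86.
EDD (increasing due date): J1 J3 J2 J4.
J1: 0→3
J3: 3→15
J2: 15→17
J4: 17→27
Sum = 3+15+17+27 = 62.
Difference = 86 − 62 = 24.

24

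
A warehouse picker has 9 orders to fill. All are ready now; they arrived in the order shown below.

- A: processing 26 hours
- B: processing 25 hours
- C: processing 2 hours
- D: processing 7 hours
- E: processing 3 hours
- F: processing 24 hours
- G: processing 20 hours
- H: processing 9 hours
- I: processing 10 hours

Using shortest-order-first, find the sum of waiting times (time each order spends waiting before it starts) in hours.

SPT (increasing processing time): C E D H I G F B A.
C: waits 0, runs 0→2
E: waits 2, runs 2→5
D: waits 5, runs 5→12
H: waits 12, runs 12→21
I: waits 21, runs 21→31
G: waits 31, runs 31→51
F: waits 51, runs 51→75
B: waits 75, runs 75→100
A: waits 100, runs 100→126
Sum = 0+2+5+12+21+31+51+75+100 = 297.

297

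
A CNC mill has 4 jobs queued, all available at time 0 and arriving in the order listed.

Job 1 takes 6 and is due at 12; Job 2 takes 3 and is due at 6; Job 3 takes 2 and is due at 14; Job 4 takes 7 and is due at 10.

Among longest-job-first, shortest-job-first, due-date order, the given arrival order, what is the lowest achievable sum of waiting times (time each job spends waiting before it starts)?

LPT (decreasing processing time): Job 4 Job 1 Job 2 Job 3.
Job 4: waits 0, runs 0→7
Job 1: waits 7, runs 7→13
Job 2: waits 13, runs 13→16
Job 3: waits 16, runs 16→18
Sum = 0+7+13+16 = 36.
SPT (increasing processing time): Job 3 Job 2 Job 1 Job 4.
Job 3: waits 0, runs 0→2
Job 2: waits 2, runs 2→5
Job 1: waits 5, runs 5→11
Job 4: waits 11, runs 11→18
Sum = 0+2+5+11 = 18.
EDD (increasing due date): Job 2 Job 4 Job 1 Job 3.
Job 2: waits 0, runs 0→3
Job 4: waits 3, runs 3→10
Job 1: waits 10, runs 10→16
Job 3: waits 16, runs 16→18
Sum = 0+3+10+16 = 29.
FIFO (arrival order): Job 1 Job 2 Job 3 Job 4.
Job 1: waits 0, runs 0→6
Job 2: waits 6, runs 6→9
Job 3: waits 9, runs 9→11
Job 4: waits 11, runs 11→18
Sum = 0+6+9+11 = 26.
LPT 36, SPT 18, EDD 29, FIFO 26 → minimum 18.

18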